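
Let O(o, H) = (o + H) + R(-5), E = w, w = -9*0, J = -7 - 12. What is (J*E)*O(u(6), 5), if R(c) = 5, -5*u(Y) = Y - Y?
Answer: 0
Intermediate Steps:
u(Y) = 0 (u(Y) = -(Y - Y)/5 = -⅕*0 = 0)
J = -19
w = 0
E = 0
O(o, H) = 5 + H + o (O(o, H) = (o + H) + 5 = (H + o) + 5 = 5 + H + o)
(J*E)*O(u(6), 5) = (-19*0)*(5 + 5 + 0) = 0*10 = 0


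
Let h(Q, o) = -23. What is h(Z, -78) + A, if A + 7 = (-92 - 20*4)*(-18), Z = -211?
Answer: 3066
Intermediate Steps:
A = 3089 (A = -7 + (-92 - 20*4)*(-18) = -7 + (-92 - 80)*(-18) = -7 - 172*(-18) = -7 + 3096 = 3089)
h(Z, -78) + A = -23 + 3089 = 3066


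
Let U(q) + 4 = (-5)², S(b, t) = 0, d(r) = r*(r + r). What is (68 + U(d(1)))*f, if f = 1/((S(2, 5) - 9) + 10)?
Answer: 89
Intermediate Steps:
d(r) = 2*r² (d(r) = r*(2*r) = 2*r²)
U(q) = 21 (U(q) = -4 + (-5)² = -4 + 25 = 21)
f = 1 (f = 1/((0 - 9) + 10) = 1/(-9 + 10) = 1/1 = 1)
(68 + U(d(1)))*f = (68 + 21)*1 = 89*1 = 89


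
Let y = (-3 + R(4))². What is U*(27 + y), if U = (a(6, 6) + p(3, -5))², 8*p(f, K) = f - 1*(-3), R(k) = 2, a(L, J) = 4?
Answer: 2527/4 ≈ 631.75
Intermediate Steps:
p(f, K) = 3/8 + f/8 (p(f, K) = (f - 1*(-3))/8 = (f + 3)/8 = (3 + f)/8 = 3/8 + f/8)
y = 1 (y = (-3 + 2)² = (-1)² = 1)
U = 361/16 (U = (4 + (3/8 + (⅛)*3))² = (4 + (3/8 + 3/8))² = (4 + ¾)² = (19/4)² = 361/16 ≈ 22.563)
U*(27 + y) = 361*(27 + 1)/16 = (361/16)*28 = 2527/4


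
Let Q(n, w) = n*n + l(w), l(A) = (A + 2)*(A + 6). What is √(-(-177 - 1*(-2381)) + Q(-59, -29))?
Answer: √1898 ≈ 43.566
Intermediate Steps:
l(A) = (2 + A)*(6 + A)
Q(n, w) = 12 + n² + w² + 8*w (Q(n, w) = n*n + (12 + w² + 8*w) = n² + (12 + w² + 8*w) = 12 + n² + w² + 8*w)
√(-(-177 - 1*(-2381)) + Q(-59, -29)) = √(-(-177 - 1*(-2381)) + (12 + (-59)² + (-29)² + 8*(-29))) = √(-(-177 + 2381) + (12 + 3481 + 841 - 232)) = √(-1*2204 + 4102) = √(-2204 + 4102) = √1898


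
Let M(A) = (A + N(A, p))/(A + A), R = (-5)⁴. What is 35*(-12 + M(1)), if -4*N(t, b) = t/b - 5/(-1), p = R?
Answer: -212191/500 ≈ -424.38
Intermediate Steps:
R = 625
p = 625
N(t, b) = -5/4 - t/(4*b) (N(t, b) = -(t/b - 5/(-1))/4 = -(t/b - 5*(-1))/4 = -(t/b + 5)/4 = -(5 + t/b)/4 = -5/4 - t/(4*b))
M(A) = (-5/4 + 2499*A/2500)/(2*A) (M(A) = (A + (¼)*(-A - 5*625)/625)/(A + A) = (A + (¼)*(1/625)*(-A - 3125))/((2*A)) = (A + (¼)*(1/625)*(-3125 - A))*(1/(2*A)) = (A + (-5/4 - A/2500))*(1/(2*A)) = (-5/4 + 2499*A/2500)*(1/(2*A)) = (-5/4 + 2499*A/2500)/(2*A))
35*(-12 + M(1)) = 35*(-12 + (1/5000)*(-3125 + 2499*1)/1) = 35*(-12 + (1/5000)*1*(-3125 + 2499)) = 35*(-12 + (1/5000)*1*(-626)) = 35*(-12 - 313/2500) = 35*(-30313/2500) = -212191/500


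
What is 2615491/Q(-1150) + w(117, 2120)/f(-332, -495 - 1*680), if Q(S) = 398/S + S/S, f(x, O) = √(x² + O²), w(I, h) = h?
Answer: 1503907325/376 + 2120*√1490849/1490849 ≈ 3.9998e+6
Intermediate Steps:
f(x, O) = √(O² + x²)
Q(S) = 1 + 398/S (Q(S) = 398/S + 1 = 1 + 398/S)
2615491/Q(-1150) + w(117, 2120)/f(-332, -495 - 1*680) = 2615491/(((398 - 1150)/(-1150))) + 2120/(√((-495 - 1*680)² + (-332)²)) = 2615491/((-1/1150*(-752))) + 2120/(√((-495 - 680)² + 110224)) = 2615491/(376/575) + 2120/(√((-1175)² + 110224)) = 2615491*(575/376) + 2120/(√(1380625 + 110224)) = 1503907325/376 + 2120/(√1490849) = 1503907325/376 + 2120*(√1490849/1490849) = 1503907325/376 + 2120*√1490849/1490849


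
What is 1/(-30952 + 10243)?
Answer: -1/20709 ≈ -4.8288e-5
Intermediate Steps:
1/(-30952 + 10243) = 1/(-20709) = -1/20709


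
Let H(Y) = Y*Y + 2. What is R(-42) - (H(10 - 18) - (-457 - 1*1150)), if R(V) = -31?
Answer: -1704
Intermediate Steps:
H(Y) = 2 + Y**2 (H(Y) = Y**2 + 2 = 2 + Y**2)
R(-42) - (H(10 - 18) - (-457 - 1*1150)) = -31 - ((2 + (10 - 18)**2) - (-457 - 1*1150)) = -31 - ((2 + (-8)**2) - (-457 - 1150)) = -31 - ((2 + 64) - 1*(-1607)) = -31 - (66 + 1607) = -31 - 1*1673 = -31 - 1673 = -1704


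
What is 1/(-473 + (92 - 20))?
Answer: -1/401 ≈ -0.0024938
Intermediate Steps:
1/(-473 + (92 - 20)) = 1/(-473 + 72) = 1/(-401) = -1/401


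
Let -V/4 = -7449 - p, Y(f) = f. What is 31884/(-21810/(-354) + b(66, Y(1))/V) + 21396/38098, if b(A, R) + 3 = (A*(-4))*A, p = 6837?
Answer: 227768589469238/437471390567 ≈ 520.65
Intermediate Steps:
V = 57144 (V = -4*(-7449 - 1*6837) = -4*(-7449 - 6837) = -4*(-14286) = 57144)
b(A, R) = -3 - 4*A² (b(A, R) = -3 + (A*(-4))*A = -3 + (-4*A)*A = -3 - 4*A²)
31884/(-21810/(-354) + b(66, Y(1))/V) + 21396/38098 = 31884/(-21810/(-354) + (-3 - 4*66²)/57144) + 21396/38098 = 31884/(-21810*(-1/354) + (-3 - 4*4356)*(1/57144)) + 21396*(1/38098) = 31884/(3635/59 + (-3 - 17424)*(1/57144)) + 10698/19049 = 31884/(3635/59 - 17427*1/57144) + 10698/19049 = 31884/(3635/59 - 5809/19048) + 10698/19049 = 31884/(68896749/1123832) + 10698/19049 = 31884*(1123832/68896749) + 10698/19049 = 11944086496/22965583 + 10698/19049 = 227768589469238/437471390567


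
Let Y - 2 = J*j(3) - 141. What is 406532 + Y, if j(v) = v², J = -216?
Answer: 404449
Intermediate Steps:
Y = -2083 (Y = 2 + (-216*3² - 141) = 2 + (-216*9 - 141) = 2 + (-1944 - 141) = 2 - 2085 = -2083)
406532 + Y = 406532 - 2083 = 404449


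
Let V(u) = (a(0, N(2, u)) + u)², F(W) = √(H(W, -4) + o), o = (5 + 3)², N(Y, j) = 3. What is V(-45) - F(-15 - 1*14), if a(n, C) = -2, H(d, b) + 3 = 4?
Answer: 2209 - √65 ≈ 2200.9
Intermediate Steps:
H(d, b) = 1 (H(d, b) = -3 + 4 = 1)
o = 64 (o = 8² = 64)
F(W) = √65 (F(W) = √(1 + 64) = √65)
V(u) = (-2 + u)²
V(-45) - F(-15 - 1*14) = (-2 - 45)² - √65 = (-47)² - √65 = 2209 - √65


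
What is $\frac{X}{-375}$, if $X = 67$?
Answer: $- \frac{67}{375} \approx -0.17867$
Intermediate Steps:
$\frac{X}{-375} = \frac{67}{-375} = 67 \left(- \frac{1}{375}\right) = - \frac{67}{375}$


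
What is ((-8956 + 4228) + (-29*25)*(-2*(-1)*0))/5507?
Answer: -4728/5507 ≈ -0.85854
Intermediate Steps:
((-8956 + 4228) + (-29*25)*(-2*(-1)*0))/5507 = (-4728 - 1450*0)*(1/5507) = (-4728 - 725*0)*(1/5507) = (-4728 + 0)*(1/5507) = -4728*1/5507 = -4728/5507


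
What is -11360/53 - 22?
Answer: -12526/53 ≈ -236.34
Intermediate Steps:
-11360/53 - 22 = -12526/53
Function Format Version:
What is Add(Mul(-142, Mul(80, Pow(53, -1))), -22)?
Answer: Rational(-12526, 53) ≈ -236.34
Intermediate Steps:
Add(Mul(-142, Mul(80, Pow(53, -1))), -22) = Add(Mul(-142, Mul(80, Rational(1, 53))), -22) = Add(Mul(-142, Rational(80, 53)), -22) = Add(Rational(-11360, 53), -22) = Rational(-12526, 53)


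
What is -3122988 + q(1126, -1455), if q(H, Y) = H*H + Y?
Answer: -1856567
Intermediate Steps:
q(H, Y) = Y + H² (q(H, Y) = H² + Y = Y + H²)
-3122988 + q(1126, -1455) = -3122988 + (-1455 + 1126²) = -3122988 + (-1455 + 1267876) = -3122988 + 1266421 = -1856567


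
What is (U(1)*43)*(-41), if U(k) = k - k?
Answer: 0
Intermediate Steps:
U(k) = 0
(U(1)*43)*(-41) = (0*43)*(-41) = 0*(-41) = 0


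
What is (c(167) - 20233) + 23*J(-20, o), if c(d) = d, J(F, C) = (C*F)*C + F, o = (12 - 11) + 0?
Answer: -20986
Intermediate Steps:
o = 1 (o = 1 + 0 = 1)
J(F, C) = F + F*C**2 (J(F, C) = F*C**2 + F = F + F*C**2)
(c(167) - 20233) + 23*J(-20, o) = (167 - 20233) + 23*(-20*(1 + 1**2)) = -20066 + 23*(-20*(1 + 1)) = -20066 + 23*(-20*2) = -20066 + 23*(-40) = -20066 - 920 = -20986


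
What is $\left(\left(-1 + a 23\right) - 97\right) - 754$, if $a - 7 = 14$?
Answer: $-369$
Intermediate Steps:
$a = 21$ ($a = 7 + 14 = 21$)
$\left(\left(-1 + a 23\right) - 97\right) - 754 = \left(\left(-1 + 21 \cdot 23\right) - 97\right) - 754 = \left(\left(-1 + 483\right) - 97\right) - 754 = \left(482 - 97\right) - 754 = 385 - 754 = -369$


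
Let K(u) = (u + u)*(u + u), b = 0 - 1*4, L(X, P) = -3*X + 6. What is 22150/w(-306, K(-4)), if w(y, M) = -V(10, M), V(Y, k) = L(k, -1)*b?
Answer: -11075/372 ≈ -29.772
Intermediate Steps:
L(X, P) = 6 - 3*X
b = -4 (b = 0 - 4 = -4)
K(u) = 4*u**2 (K(u) = (2*u)*(2*u) = 4*u**2)
V(Y, k) = -24 + 12*k (V(Y, k) = (6 - 3*k)*(-4) = -24 + 12*k)
w(y, M) = 24 - 12*M (w(y, M) = -(-24 + 12*M) = 24 - 12*M)
22150/w(-306, K(-4)) = 22150/(24 - 48*(-4)**2) = 22150/(24 - 48*16) = 22150/(24 - 12*64) = 22150/(24 - 768) = 22150/(-744) = 22150*(-1/744) = -11075/372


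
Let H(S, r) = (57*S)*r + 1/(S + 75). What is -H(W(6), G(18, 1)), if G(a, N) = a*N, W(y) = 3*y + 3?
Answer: -2068417/96 ≈ -21546.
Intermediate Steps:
W(y) = 3 + 3*y
G(a, N) = N*a
H(S, r) = 1/(75 + S) + 57*S*r (H(S, r) = 57*S*r + 1/(75 + S) = 1/(75 + S) + 57*S*r)
-H(W(6), G(18, 1)) = -(1 + 57*(1*18)*(3 + 3*6)² + 4275*(3 + 3*6)*(1*18))/(75 + (3 + 3*6)) = -(1 + 57*18*(3 + 18)² + 4275*(3 + 18)*18)/(75 + (3 + 18)) = -(1 + 57*18*21² + 4275*21*18)/(75 + 21) = -(1 + 57*18*441 + 1615950)/96 = -(1 + 452466 + 1615950)/96 = -2068417/96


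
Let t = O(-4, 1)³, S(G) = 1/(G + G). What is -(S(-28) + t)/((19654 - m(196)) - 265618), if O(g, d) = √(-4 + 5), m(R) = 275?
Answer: 55/13789384 ≈ 3.9886e-6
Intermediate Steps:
O(g, d) = 1 (O(g, d) = √1 = 1)
S(G) = 1/(2*G)
t = 1 (t = 1³ = 1)
-(S(-28) + t)/((19654 - m(196)) - 265618) = -((½)/(-28) + 1)/((19654 - 1*275) - 265618) = -((½)*(-1/28) + 1)/((19654 - 275) - 265618) = -(-1/56 + 1)/(19379 - 265618) = -55/(56*(-246239)) = -55*(-1)/(56*246239) = -1*(-55/13789384) = 55/13789384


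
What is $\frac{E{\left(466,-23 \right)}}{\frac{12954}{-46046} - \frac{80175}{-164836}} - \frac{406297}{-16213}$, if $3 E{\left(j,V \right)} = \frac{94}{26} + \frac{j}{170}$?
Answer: $\frac{16267586295884461}{459633210167385} \approx 35.393$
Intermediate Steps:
$E{\left(j,V \right)} = \frac{47}{39} + \frac{j}{510}$ ($E{\left(j,V \right)} = \frac{\frac{94}{26} + \frac{j}{170}}{3} = \frac{94 \cdot \frac{1}{26} + j \frac{1}{170}}{3} = \frac{\frac{47}{13} + \frac{j}{170}}{3} = \frac{47}{39} + \frac{j}{510}$)
$\frac{E{\left(466,-23 \right)}}{\frac{12954}{-46046} - \frac{80175}{-164836}} - \frac{406297}{-16213} = \frac{\frac{47}{39} + \frac{1}{510} \cdot 466}{\frac{12954}{-46046} - \frac{80175}{-164836}} - \frac{406297}{-16213} = \frac{\frac{47}{39} + \frac{233}{255}}{12954 \left(- \frac{1}{46046}\right) - - \frac{80175}{164836}} - - \frac{406297}{16213} = \frac{7024}{3315 \left(- \frac{6477}{23023} + \frac{80175}{164836}\right)} + \frac{406297}{16213} = \frac{7024}{3315 \cdot \frac{111175179}{542145604}} + \frac{406297}{16213} = \frac{7024}{3315} \cdot \frac{542145604}{111175179} + \frac{406297}{16213} = \frac{292925440192}{28349670645} + \frac{406297}{16213} = \frac{16267586295884461}{459633210167385}$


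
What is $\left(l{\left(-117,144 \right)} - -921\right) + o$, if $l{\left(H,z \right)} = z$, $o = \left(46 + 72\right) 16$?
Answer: $2953$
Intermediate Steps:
$o = 1888$ ($o = 118 \cdot 16 = 1888$)
$\left(l{\left(-117,144 \right)} - -921\right) + o = \left(144 - -921\right) + 1888 = \left(144 + \left(-10200 + 11121\right)\right) + 1888 = \left(144 + 921\right) + 1888 = 1065 + 1888 = 2953$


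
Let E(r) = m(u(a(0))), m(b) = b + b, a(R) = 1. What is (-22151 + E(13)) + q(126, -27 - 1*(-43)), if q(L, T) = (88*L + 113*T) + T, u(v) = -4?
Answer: -9247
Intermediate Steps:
q(L, T) = 88*L + 114*T
m(b) = 2*b
E(r) = -8 (E(r) = 2*(-4) = -8)
(-22151 + E(13)) + q(126, -27 - 1*(-43)) = (-22151 - 8) + (88*126 + 114*(-27 - 1*(-43))) = -22159 + (11088 + 114*(-27 + 43)) = -22159 + (11088 + 114*16) = -22159 + (11088 + 1824) = -22159 + 12912 = -9247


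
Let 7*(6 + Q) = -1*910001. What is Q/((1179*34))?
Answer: -910043/280602 ≈ -3.2432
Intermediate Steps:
Q = -910043/7 (Q = -6 + (-1*910001)/7 = -6 + (1/7)*(-910001) = -6 - 910001/7 = -910043/7 ≈ -1.3001e+5)
Q/((1179*34)) = -910043/(7*(1179*34)) = -910043/7/40086 = -910043/7*1/40086 = -910043/280602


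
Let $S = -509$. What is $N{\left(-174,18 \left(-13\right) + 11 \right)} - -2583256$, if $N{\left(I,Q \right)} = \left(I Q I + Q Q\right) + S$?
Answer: $-4119072$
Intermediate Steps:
$N{\left(I,Q \right)} = -509 + Q^{2} + Q I^{2}$ ($N{\left(I,Q \right)} = \left(I Q I + Q Q\right) - 509 = \left(Q I^{2} + Q^{2}\right) - 509 = \left(Q^{2} + Q I^{2}\right) - 509 = -509 + Q^{2} + Q I^{2}$)
$N{\left(-174,18 \left(-13\right) + 11 \right)} - -2583256 = \left(-509 + \left(18 \left(-13\right) + 11\right)^{2} + \left(18 \left(-13\right) + 11\right) \left(-174\right)^{2}\right) - -2583256 = \left(-509 + \left(-234 + 11\right)^{2} + \left(-234 + 11\right) 30276\right) + 2583256 = \left(-509 + \left(-223\right)^{2} - 6751548\right) + 2583256 = \left(-509 + 49729 - 6751548\right) + 2583256 = -6702328 + 2583256 = -4119072$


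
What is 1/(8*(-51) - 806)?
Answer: -1/1214 ≈ -0.00082372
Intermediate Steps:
1/(8*(-51) - 806) = 1/(-408 - 806) = 1/(-1214) = -1/1214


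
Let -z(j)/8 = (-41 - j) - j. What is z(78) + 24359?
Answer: 25935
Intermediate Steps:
z(j) = 328 + 16*j (z(j) = -8*((-41 - j) - j) = -8*(-41 - 2*j) = 328 + 16*j)
z(78) + 24359 = (328 + 16*78) + 24359 = (328 + 1248) + 24359 = 1576 + 24359 = 25935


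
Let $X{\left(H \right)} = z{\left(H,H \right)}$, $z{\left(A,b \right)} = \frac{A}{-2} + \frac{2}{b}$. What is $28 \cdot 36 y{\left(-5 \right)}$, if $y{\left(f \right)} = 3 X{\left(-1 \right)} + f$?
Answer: $-9576$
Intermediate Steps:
$z{\left(A,b \right)} = \frac{2}{b} - \frac{A}{2}$ ($z{\left(A,b \right)} = A \left(- \frac{1}{2}\right) + \frac{2}{b} = - \frac{A}{2} + \frac{2}{b} = \frac{2}{b} - \frac{A}{2}$)
$X{\left(H \right)} = \frac{2}{H} - \frac{H}{2}$
$y{\left(f \right)} = - \frac{9}{2} + f$ ($y{\left(f \right)} = 3 \left(\frac{2}{-1} - - \frac{1}{2}\right) + f = 3 \left(2 \left(-1\right) + \frac{1}{2}\right) + f = 3 \left(-2 + \frac{1}{2}\right) + f = 3 \left(- \frac{3}{2}\right) + f = - \frac{9}{2} + f$)
$28 \cdot 36 y{\left(-5 \right)} = 28 \cdot 36 \left(- \frac{9}{2} - 5\right) = 1008 \left(- \frac{19}{2}\right) = -9576$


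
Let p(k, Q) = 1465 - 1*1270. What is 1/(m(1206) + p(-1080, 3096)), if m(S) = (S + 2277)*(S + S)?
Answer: 1/8401191 ≈ 1.1903e-7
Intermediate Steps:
p(k, Q) = 195 (p(k, Q) = 1465 - 1270 = 195)
m(S) = 2*S*(2277 + S) (m(S) = (2277 + S)*(2*S) = 2*S*(2277 + S))
1/(m(1206) + p(-1080, 3096)) = 1/(2*1206*(2277 + 1206) + 195) = 1/(2*1206*3483 + 195) = 1/(8400996 + 195) = 1/8401191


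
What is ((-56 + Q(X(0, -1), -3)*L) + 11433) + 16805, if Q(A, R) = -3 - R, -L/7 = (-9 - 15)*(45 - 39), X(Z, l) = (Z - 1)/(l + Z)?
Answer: 28182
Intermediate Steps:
X(Z, l) = (-1 + Z)/(Z + l)
L = 1008 (L = -7*(-9 - 15)*(45 - 39) = -(-168)*6 = -7*(-144) = 1008)
((-56 + Q(X(0, -1), -3)*L) + 11433) + 16805 = ((-56 + (-3 - 1*(-3))*1008) + 11433) + 16805 = ((-56 + (-3 + 3)*1008) + 11433) + 16805 = ((-56 + 0*1008) + 11433) + 16805 = ((-56 + 0) + 11433) + 16805 = (-56 + 11433) + 16805 = 11377 + 16805 = 28182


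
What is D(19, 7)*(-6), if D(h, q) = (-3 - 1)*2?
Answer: 48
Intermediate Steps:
D(h, q) = -8 (D(h, q) = -4*2 = -8)
D(19, 7)*(-6) = -8*(-6) = 48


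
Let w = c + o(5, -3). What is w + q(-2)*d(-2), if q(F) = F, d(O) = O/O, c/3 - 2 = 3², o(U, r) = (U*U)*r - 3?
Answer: -47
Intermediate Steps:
o(U, r) = -3 + r*U² (o(U, r) = U²*r - 3 = r*U² - 3 = -3 + r*U²)
c = 33 (c = 6 + 3*3² = 6 + 3*9 = 6 + 27 = 33)
w = -45 (w = 33 + (-3 - 3*5²) = 33 + (-3 - 3*25) = 33 + (-3 - 75) = 33 - 78 = -45)
d(O) = 1
w + q(-2)*d(-2) = -45 - 2*1 = -45 - 2 = -47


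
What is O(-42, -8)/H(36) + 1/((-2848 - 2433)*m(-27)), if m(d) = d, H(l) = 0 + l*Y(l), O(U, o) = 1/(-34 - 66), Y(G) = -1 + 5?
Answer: -14243/228139200 ≈ -6.2431e-5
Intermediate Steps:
Y(G) = 4
O(U, o) = -1/100 (O(U, o) = 1/(-100) = -1/100)
H(l) = 4*l (H(l) = 0 + l*4 = 0 + 4*l = 4*l)
O(-42, -8)/H(36) + 1/((-2848 - 2433)*m(-27)) = -1/(100*(4*36)) + 1/(-2848 - 2433*(-27)) = -1/100/144 - 1/27/(-5281) = -1/100*1/144 - 1/5281*(-1/27) = -1/14400 + 1/142587 = -14243/228139200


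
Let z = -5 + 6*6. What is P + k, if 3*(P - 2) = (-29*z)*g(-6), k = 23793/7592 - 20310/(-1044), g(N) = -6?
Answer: 1203826651/660504 ≈ 1822.6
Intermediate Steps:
z = 31 (z = -5 + 36 = 31)
k = 14919451/660504 (k = 23793*(1/7592) - 20310*(-1/1044) = 23793/7592 + 3385/174 = 14919451/660504 ≈ 22.588)
P = 1800 (P = 2 + (-29*31*(-6))/3 = 2 + (-899*(-6))/3 = 2 + (1/3)*5394 = 2 + 1798 = 1800)
P + k = 1800 + 14919451/660504 = 1203826651/660504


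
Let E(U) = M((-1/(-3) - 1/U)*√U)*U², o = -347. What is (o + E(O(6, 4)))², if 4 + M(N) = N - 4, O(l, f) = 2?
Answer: 1292777/9 + 1516*√2/3 ≈ 1.4436e+5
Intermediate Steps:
M(N) = -8 + N (M(N) = -4 + (N - 4) = -4 + (-4 + N) = -8 + N)
E(U) = U²*(-8 + √U*(⅓ - 1/U)) (E(U) = (-8 + (-1/(-3) - 1/U)*√U)*U² = (-8 + (-1*(-⅓) - 1/U)*√U)*U² = (-8 + (⅓ - 1/U)*√U)*U² = (-8 + √U*(⅓ - 1/U))*U² = U²*(-8 + √U*(⅓ - 1/U)))
(o + E(O(6, 4)))² = (-347 + 2^(3/2)*(-3 + 2 - 24*√2)/3)² = (-347 + (2*√2)*(-1 - 24*√2)/3)² = (-347 + 2*√2*(-1 - 24*√2)/3)²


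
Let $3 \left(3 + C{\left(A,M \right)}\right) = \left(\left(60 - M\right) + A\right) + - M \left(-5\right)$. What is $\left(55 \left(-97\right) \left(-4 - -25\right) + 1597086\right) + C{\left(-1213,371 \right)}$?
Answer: $\frac{4455475}{3} \approx 1.4852 \cdot 10^{6}$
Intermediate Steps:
$C{\left(A,M \right)} = 17 + \frac{A}{3} + \frac{4 M}{3}$ ($C{\left(A,M \right)} = -3 + \frac{\left(\left(60 - M\right) + A\right) + - M \left(-5\right)}{3} = -3 + \frac{\left(60 + A - M\right) + 5 M}{3} = -3 + \frac{60 + A + 4 M}{3} = -3 + \left(20 + \frac{A}{3} + \frac{4 M}{3}\right) = 17 + \frac{A}{3} + \frac{4 M}{3}$)
$\left(55 \left(-97\right) \left(-4 - -25\right) + 1597086\right) + C{\left(-1213,371 \right)} = \left(55 \left(-97\right) \left(-4 - -25\right) + 1597086\right) + \left(17 + \frac{1}{3} \left(-1213\right) + \frac{4}{3} \cdot 371\right) = \left(- 5335 \left(-4 + 25\right) + 1597086\right) + \left(17 - \frac{1213}{3} + \frac{1484}{3}\right) = \left(\left(-5335\right) 21 + 1597086\right) + \frac{322}{3} = \left(-112035 + 1597086\right) + \frac{322}{3} = 1485051 + \frac{322}{3} = \frac{4455475}{3}$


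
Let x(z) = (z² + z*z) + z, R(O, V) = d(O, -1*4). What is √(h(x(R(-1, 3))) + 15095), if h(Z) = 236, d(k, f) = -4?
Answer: √15331 ≈ 123.82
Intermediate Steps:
R(O, V) = -4
x(z) = z + 2*z² (x(z) = (z² + z²) + z = 2*z² + z = z + 2*z²)
√(h(x(R(-1, 3))) + 15095) = √(236 + 15095) = √15331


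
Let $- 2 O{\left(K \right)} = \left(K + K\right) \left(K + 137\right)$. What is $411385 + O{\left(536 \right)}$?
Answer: $50657$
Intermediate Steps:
$O{\left(K \right)} = - K \left(137 + K\right)$ ($O{\left(K \right)} = - \frac{\left(K + K\right) \left(K + 137\right)}{2} = - \frac{2 K \left(137 + K\right)}{2} = - K \left(137 + K\right)$)
$411385 + O{\left(536 \right)} = 411385 - 536 \left(137 + 536\right) = 411385 - 536 \cdot 673 = 411385 - 360728 = 50657$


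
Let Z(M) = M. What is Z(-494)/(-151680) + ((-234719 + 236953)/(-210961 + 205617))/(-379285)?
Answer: 3130084309/960750144960 ≈ 0.0032580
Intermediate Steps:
Z(-494)/(-151680) + ((-234719 + 236953)/(-210961 + 205617))/(-379285) = -494/(-151680) + ((-234719 + 236953)/(-210961 + 205617))/(-379285) = -494*(-1/151680) + (2234/(-5344))*(-1/379285) = 247/75840 + (2234*(-1/5344))*(-1/379285) = 247/75840 - 1117/2672*(-1/379285) = 247/75840 + 1117/1013449520 = 3130084309/960750144960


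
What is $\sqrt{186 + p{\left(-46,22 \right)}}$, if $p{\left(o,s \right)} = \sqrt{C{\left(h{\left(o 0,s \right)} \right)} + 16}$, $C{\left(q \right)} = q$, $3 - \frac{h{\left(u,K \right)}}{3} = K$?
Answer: $\sqrt{186 + i \sqrt{41}} \approx 13.64 + 0.2347 i$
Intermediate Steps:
$h{\left(u,K \right)} = 9 - 3 K$
$p{\left(o,s \right)} = \sqrt{25 - 3 s}$ ($p{\left(o,s \right)} = \sqrt{\left(9 - 3 s\right) + 16} = \sqrt{25 - 3 s}$)
$\sqrt{186 + p{\left(-46,22 \right)}} = \sqrt{186 + \sqrt{25 - 66}} = \sqrt{186 + \sqrt{-41}} = \sqrt{186 + i \sqrt{41}}$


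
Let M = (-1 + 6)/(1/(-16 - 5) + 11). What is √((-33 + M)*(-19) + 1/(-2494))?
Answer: √508634561519/28681 ≈ 24.866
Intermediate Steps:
M = 21/46 (M = 5/(1/(-21) + 11) = 5/(-1/21 + 11) = 5/(230/21) = 5*(21/230) = 21/46 ≈ 0.45652)
√((-33 + M)*(-19) + 1/(-2494)) = √((-33 + 21/46)*(-19) + 1/(-2494)) = √(-1497/46*(-19) - 1/2494) = √(28443/46 - 1/2494) = √(17734199/28681) = √508634561519/28681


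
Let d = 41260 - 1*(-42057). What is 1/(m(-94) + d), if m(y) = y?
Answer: 1/83223 ≈ 1.2016e-5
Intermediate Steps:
d = 83317 (d = 41260 + 42057 = 83317)
1/(m(-94) + d) = 1/(-94 + 83317) = 1/83223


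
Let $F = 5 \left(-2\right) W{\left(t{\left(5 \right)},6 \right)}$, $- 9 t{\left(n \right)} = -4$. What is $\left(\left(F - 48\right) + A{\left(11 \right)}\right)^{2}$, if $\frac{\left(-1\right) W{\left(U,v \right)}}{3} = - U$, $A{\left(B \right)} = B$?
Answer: $\frac{22801}{9} \approx 2533.4$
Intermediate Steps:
$t{\left(n \right)} = \frac{4}{9}$ ($t{\left(n \right)} = \left(- \frac{1}{9}\right) \left(-4\right) = \frac{4}{9}$)
$W{\left(U,v \right)} = 3 U$ ($W{\left(U,v \right)} = - 3 \left(- U\right) = 3 U$)
$F = - \frac{40}{3}$ ($F = 5 \left(-2\right) 3 \cdot \frac{4}{9} = \left(-10\right) \frac{4}{3} = - \frac{40}{3} \approx -13.333$)
$\left(\left(F - 48\right) + A{\left(11 \right)}\right)^{2} = \left(\left(- \frac{40}{3} - 48\right) + 11\right)^{2} = \left(- \frac{184}{3} + 11\right)^{2} = \left(- \frac{151}{3}\right)^{2} = \frac{22801}{9}$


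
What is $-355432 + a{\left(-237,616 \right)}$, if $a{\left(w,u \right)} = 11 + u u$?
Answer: $24035$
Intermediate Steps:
$a{\left(w,u \right)} = 11 + u^{2}$
$-355432 + a{\left(-237,616 \right)} = -355432 + \left(11 + 616^{2}\right) = -355432 + \left(11 + 379456\right) = -355432 + 379467 = 24035$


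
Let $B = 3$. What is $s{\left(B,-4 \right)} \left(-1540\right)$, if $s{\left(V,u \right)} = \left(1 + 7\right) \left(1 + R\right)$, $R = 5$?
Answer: $-73920$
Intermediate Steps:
$s{\left(V,u \right)} = 48$ ($s{\left(V,u \right)} = \left(1 + 7\right) \left(1 + 5\right) = 8 \cdot 6 = 48$)
$s{\left(B,-4 \right)} \left(-1540\right) = 48 \left(-1540\right) = -73920$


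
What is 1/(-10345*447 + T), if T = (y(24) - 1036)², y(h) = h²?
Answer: -1/4412615 ≈ -2.2662e-7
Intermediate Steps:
T = 211600 (T = (24² - 1036)² = (576 - 1036)² = (-460)² = 211600)
1/(-10345*447 + T) = 1/(-10345*447 + 211600) = 1/(-4624215 + 211600) = 1/(-4412615) = -1/4412615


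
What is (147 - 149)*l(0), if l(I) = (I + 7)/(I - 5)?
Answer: 14/5 ≈ 2.8000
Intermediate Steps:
l(I) = (7 + I)/(-5 + I)
(147 - 149)*l(0) = (147 - 149)*((7 + 0)/(-5 + 0)) = -2*7/(-5) = -(-2)*7/5 = -2*(-7/5) = 14/5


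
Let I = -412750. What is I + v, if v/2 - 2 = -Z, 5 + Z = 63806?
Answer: -540348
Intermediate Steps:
Z = 63801 (Z = -5 + 63806 = 63801)
v = -127598 (v = 4 + 2*(-1*63801) = 4 + 2*(-63801) = 4 - 127602 = -127598)
I + v = -412750 - 127598 = -540348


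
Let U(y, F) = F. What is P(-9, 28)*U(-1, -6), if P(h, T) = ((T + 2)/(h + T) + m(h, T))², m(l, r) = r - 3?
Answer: -1530150/361 ≈ -4238.6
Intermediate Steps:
m(l, r) = -3 + r
P(h, T) = (-3 + T + (2 + T)/(T + h))² (P(h, T) = ((T + 2)/(h + T) + (-3 + T))² = ((2 + T)/(T + h) + (-3 + T))² = (-3 + T + (2 + T)/(T + h))²)
P(-9, 28)*U(-1, -6) = ((2 + 28 + 28*(-3 + 28) - 9*(-3 + 28))²/(28 - 9)²)*(-6) = ((2 + 28 + 28*25 - 9*25)²/19²)*(-6) = ((2 + 28 + 700 - 225)²/361)*(-6) = ((1/361)*505²)*(-6) = ((1/361)*255025)*(-6) = (255025/361)*(-6) = -1530150/361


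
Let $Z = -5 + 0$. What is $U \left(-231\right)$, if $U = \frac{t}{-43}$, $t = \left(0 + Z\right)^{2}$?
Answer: $\frac{5775}{43} \approx 134.3$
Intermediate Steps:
$Z = -5$
$t = 25$ ($t = \left(0 - 5\right)^{2} = \left(-5\right)^{2} = 25$)
$U = - \frac{25}{43}$ ($U = \frac{25}{-43} = 25 \left(- \frac{1}{43}\right) = - \frac{25}{43} \approx -0.5814$)
$U \left(-231\right) = \left(- \frac{25}{43}\right) \left(-231\right) = \frac{5775}{43}$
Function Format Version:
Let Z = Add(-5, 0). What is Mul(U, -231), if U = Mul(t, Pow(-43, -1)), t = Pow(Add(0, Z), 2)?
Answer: Rational(5775, 43) ≈ 134.30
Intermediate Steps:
Z = -5
t = 25 (t = Pow(Add(0, -5), 2) = Pow(-5, 2) = 25)
U = Rational(-25, 43) (U = Mul(25, Pow(-43, -1)) = Mul(25, Rational(-1, 43)) = Rational(-25, 43) ≈ -0.58140)
Mul(U, -231) = Mul(Rational(-25, 43), -231) = Rational(5775, 43)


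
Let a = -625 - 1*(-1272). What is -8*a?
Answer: -5176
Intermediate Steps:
a = 647 (a = -625 + 1272 = 647)
-8*a = -8*647 = -5176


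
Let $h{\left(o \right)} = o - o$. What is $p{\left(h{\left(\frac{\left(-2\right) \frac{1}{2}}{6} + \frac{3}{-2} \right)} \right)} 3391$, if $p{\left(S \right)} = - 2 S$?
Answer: $0$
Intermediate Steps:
$h{\left(o \right)} = 0$
$p{\left(h{\left(\frac{\left(-2\right) \frac{1}{2}}{6} + \frac{3}{-2} \right)} \right)} 3391 = \left(-2\right) 0 \cdot 3391 = 0 \cdot 3391 = 0$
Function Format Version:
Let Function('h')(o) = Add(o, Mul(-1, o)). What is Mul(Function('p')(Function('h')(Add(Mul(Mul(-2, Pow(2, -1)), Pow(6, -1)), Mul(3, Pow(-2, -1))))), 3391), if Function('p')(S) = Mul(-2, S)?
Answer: 0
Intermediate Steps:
Function('h')(o) = 0
Mul(Function('p')(Function('h')(Add(Mul(Mul(-2, Pow(2, -1)), Pow(6, -1)), Mul(3, Pow(-2, -1))))), 3391) = Mul(Mul(-2, 0), 3391) = Mul(0, 3391) = 0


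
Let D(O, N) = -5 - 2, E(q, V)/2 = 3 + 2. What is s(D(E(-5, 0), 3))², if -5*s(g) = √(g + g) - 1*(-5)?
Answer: (5 + I*√14)²/25 ≈ 0.44 + 1.4967*I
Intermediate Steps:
E(q, V) = 10 (E(q, V) = 2*(3 + 2) = 2*5 = 10)
D(O, N) = -7
s(g) = -1 - √2*√g/5 (s(g) = -(√(g + g) - 1*(-5))/5 = -(√(2*g) + 5)/5 = -(√2*√g + 5)/5 = -(5 + √2*√g)/5 = -1 - √2*√g/5)
s(D(E(-5, 0), 3))² = (-1 - √2*√(-7)/5)² = (-1 - √2*I*√7/5)² = (-1 - I*√14/5)²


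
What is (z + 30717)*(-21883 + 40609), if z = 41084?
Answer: 1344545526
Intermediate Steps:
(z + 30717)*(-21883 + 40609) = (41084 + 30717)*(-21883 + 40609) = 71801*18726 = 1344545526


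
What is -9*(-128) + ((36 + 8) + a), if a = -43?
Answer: 1153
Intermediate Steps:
-9*(-128) + ((36 + 8) + a) = -9*(-128) + ((36 + 8) - 43) = 1152 + (44 - 43) = 1152 + 1 = 1153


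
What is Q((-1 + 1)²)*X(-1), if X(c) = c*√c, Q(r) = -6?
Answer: 6*I ≈ 6.0*I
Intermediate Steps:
X(c) = c^(3/2)
Q((-1 + 1)²)*X(-1) = -(-6)*I = 6*I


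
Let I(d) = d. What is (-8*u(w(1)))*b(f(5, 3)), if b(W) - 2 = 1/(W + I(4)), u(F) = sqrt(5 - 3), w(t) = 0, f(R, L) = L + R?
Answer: -50*sqrt(2)/3 ≈ -23.570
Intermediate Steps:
u(F) = sqrt(2)
b(W) = 2 + 1/(4 + W) (b(W) = 2 + 1/(W + 4) = 2 + 1/(4 + W))
(-8*u(w(1)))*b(f(5, 3)) = (-8*sqrt(2))*((9 + 2*(3 + 5))/(4 + (3 + 5))) = (-8*sqrt(2))*((9 + 2*8)/(4 + 8)) = (-8*sqrt(2))*((9 + 16)/12) = (-8*sqrt(2))*((1/12)*25) = -8*sqrt(2)*(25/12) = -50*sqrt(2)/3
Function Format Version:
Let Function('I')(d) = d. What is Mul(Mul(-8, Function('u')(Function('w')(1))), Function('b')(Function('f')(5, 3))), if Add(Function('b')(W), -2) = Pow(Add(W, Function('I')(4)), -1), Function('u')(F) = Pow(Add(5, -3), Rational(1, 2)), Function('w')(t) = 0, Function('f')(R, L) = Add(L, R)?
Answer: Mul(Rational(-50, 3), Pow(2, Rational(1, 2))) ≈ -23.570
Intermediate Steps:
Function('u')(F) = Pow(2, Rational(1, 2))
Function('b')(W) = Add(2, Pow(Add(4, W), -1)) (Function('b')(W) = Add(2, Pow(Add(W, 4), -1)) = Add(2, Pow(Add(4, W), -1)))
Mul(Mul(-8, Function('u')(Function('w')(1))), Function('b')(Function('f')(5, 3))) = Mul(Mul(-8, Pow(2, Rational(1, 2))), Mul(Pow(Add(4, Add(3, 5)), -1), Add(9, Mul(2, Add(3, 5))))) = Mul(Mul(-8, Pow(2, Rational(1, 2))), Mul(Pow(Add(4, 8), -1), Add(9, Mul(2, 8)))) = Mul(Mul(-8, Pow(2, Rational(1, 2))), Mul(Pow(12, -1), Add(9, 16))) = Mul(Mul(-8, Pow(2, Rational(1, 2))), Mul(Rational(1, 12), 25)) = Mul(Mul(-8, Pow(2, Rational(1, 2))), Rational(25, 12)) = Mul(Rational(-50, 3), Pow(2, Rational(1, 2)))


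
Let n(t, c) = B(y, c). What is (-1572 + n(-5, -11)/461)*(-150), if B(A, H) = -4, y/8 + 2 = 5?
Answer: 108704400/461 ≈ 2.3580e+5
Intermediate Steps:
y = 24 (y = -16 + 8*5 = -16 + 40 = 24)
n(t, c) = -4
(-1572 + n(-5, -11)/461)*(-150) = (-1572 - 4/461)*(-150) = -724696/461*(-150) = 108704400/461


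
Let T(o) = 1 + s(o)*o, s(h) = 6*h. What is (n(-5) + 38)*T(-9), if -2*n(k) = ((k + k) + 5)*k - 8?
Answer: 28733/2 ≈ 14367.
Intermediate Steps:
T(o) = 1 + 6*o² (T(o) = 1 + (6*o)*o = 1 + 6*o²)
n(k) = 4 - k*(5 + 2*k)/2 (n(k) = -(((k + k) + 5)*k - 8)/2 = -((2*k + 5)*k - 8)/2 = -((5 + 2*k)*k - 8)/2 = -(k*(5 + 2*k) - 8)/2 = -(-8 + k*(5 + 2*k))/2 = 4 - k*(5 + 2*k)/2)
(n(-5) + 38)*T(-9) = ((4 - 1*(-5)² - 5/2*(-5)) + 38)*(1 + 6*(-9)²) = ((4 - 1*25 + 25/2) + 38)*(1 + 6*81) = ((4 - 25 + 25/2) + 38)*(1 + 486) = (-17/2 + 38)*487 = (59/2)*487 = 28733/2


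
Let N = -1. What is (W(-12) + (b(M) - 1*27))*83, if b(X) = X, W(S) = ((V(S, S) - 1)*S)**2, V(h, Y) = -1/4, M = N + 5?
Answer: 16766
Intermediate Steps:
M = 4 (M = -1 + 5 = 4)
V(h, Y) = -1/4 (V(h, Y) = -1*1/4 = -1/4)
W(S) = 25*S**2/16 (W(S) = ((-1/4 - 1)*S)**2 = (-5*S/4)**2 = 25*S**2/16)
(W(-12) + (b(M) - 1*27))*83 = ((25/16)*(-12)**2 + (4 - 1*27))*83 = ((25/16)*144 + (4 - 27))*83 = (225 - 23)*83 = 202*83 = 16766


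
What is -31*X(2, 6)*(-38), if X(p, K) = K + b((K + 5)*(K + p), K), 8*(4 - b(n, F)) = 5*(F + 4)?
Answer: 8835/2 ≈ 4417.5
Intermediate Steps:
b(n, F) = 3/2 - 5*F/8 (b(n, F) = 4 - 5*(F + 4)/8 = 4 - 5*(4 + F)/8 = 4 - (20 + 5*F)/8 = 4 + (-5/2 - 5*F/8) = 3/2 - 5*F/8)
X(p, K) = 3/2 + 3*K/8 (X(p, K) = K + (3/2 - 5*K/8) = 3/2 + 3*K/8)
-31*X(2, 6)*(-38) = -31*(3/2 + (3/8)*6)*(-38) = -31*(3/2 + 9/4)*(-38) = -31*15/4*(-38) = -465/4*(-38) = 8835/2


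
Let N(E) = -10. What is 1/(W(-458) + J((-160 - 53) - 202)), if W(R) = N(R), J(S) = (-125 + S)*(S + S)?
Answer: 1/448190 ≈ 2.2312e-6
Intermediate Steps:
J(S) = 2*S*(-125 + S) (J(S) = (-125 + S)*(2*S) = 2*S*(-125 + S))
W(R) = -10
1/(W(-458) + J((-160 - 53) - 202)) = 1/(-10 + 2*((-160 - 53) - 202)*(-125 + ((-160 - 53) - 202))) = 1/(-10 + 2*(-213 - 202)*(-125 + (-213 - 202))) = 1/(-10 + 2*(-415)*(-125 - 415)) = 1/(-10 + 2*(-415)*(-540)) = 1/(-10 + 448200) = 1/448190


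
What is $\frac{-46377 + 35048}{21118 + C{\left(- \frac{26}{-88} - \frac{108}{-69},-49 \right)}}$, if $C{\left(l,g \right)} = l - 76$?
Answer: $- \frac{11464948}{21296387} \approx -0.53835$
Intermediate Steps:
$C{\left(l,g \right)} = -76 + l$
$\frac{-46377 + 35048}{21118 + C{\left(- \frac{26}{-88} - \frac{108}{-69},-49 \right)}} = \frac{-46377 + 35048}{21118 - \frac{75029}{1012}} = - \frac{11329}{21118 - \frac{75029}{1012}} = - \frac{11329}{\frac{21296387}{1012}} = \left(-11329\right) \frac{1012}{21296387} = - \frac{11464948}{21296387}$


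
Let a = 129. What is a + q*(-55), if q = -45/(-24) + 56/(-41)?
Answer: 33127/328 ≈ 101.00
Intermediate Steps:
q = 167/328 (q = -45*(-1/24) + 56*(-1/41) = 15/8 - 56/41 = 167/328 ≈ 0.50915)
a + q*(-55) = 129 + (167/328)*(-55) = 129 - 9185/328 = 33127/328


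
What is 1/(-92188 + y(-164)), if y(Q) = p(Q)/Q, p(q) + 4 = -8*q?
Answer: -41/3780035 ≈ -1.0846e-5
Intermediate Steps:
p(q) = -4 - 8*q
y(Q) = (-4 - 8*Q)/Q
1/(-92188 + y(-164)) = 1/(-92188 + (-8 - 4/(-164))) = 1/(-92188 + (-8 - 4*(-1/164))) = 1/(-92188 + (-8 + 1/41)) = 1/(-92188 - 327/41) = 1/(-3780035/41) = -41/3780035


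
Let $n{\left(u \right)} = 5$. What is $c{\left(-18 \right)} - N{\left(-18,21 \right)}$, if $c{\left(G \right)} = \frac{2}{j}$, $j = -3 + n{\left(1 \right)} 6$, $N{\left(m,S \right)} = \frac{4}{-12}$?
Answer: $\frac{11}{27} \approx 0.40741$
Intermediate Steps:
$N{\left(m,S \right)} = - \frac{1}{3}$ ($N{\left(m,S \right)} = 4 \left(- \frac{1}{12}\right) = - \frac{1}{3}$)
$j = 27$ ($j = -3 + 5 \cdot 6 = -3 + 30 = 27$)
$c{\left(G \right)} = \frac{2}{27}$
$c{\left(-18 \right)} - N{\left(-18,21 \right)} = \frac{2}{27} - - \frac{1}{3} = \frac{2}{27} + \frac{1}{3} = \frac{11}{27}$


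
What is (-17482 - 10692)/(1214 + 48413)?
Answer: -28174/49627 ≈ -0.56771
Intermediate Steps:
(-17482 - 10692)/(1214 + 48413) = -28174/49627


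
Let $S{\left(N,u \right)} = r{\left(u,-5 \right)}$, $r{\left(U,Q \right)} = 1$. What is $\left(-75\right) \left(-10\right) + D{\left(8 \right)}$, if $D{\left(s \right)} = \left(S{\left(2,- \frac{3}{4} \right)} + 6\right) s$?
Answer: $806$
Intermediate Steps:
$S{\left(N,u \right)} = 1$
$D{\left(s \right)} = 7 s$ ($D{\left(s \right)} = \left(1 + 6\right) s = 7 s$)
$\left(-75\right) \left(-10\right) + D{\left(8 \right)} = \left(-75\right) \left(-10\right) + 7 \cdot 8 = 750 + 56 = 806$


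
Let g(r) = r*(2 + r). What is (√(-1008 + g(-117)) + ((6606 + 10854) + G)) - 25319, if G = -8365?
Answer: -16224 + 3*√1383 ≈ -16112.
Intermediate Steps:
(√(-1008 + g(-117)) + ((6606 + 10854) + G)) - 25319 = (√(-1008 - 117*(2 - 117)) + ((6606 + 10854) - 8365)) - 25319 = (√(-1008 - 117*(-115)) + (17460 - 8365)) - 25319 = (√(-1008 + 13455) + 9095) - 25319 = (√12447 + 9095) - 25319 = (3*√1383 + 9095) - 25319 = (9095 + 3*√1383) - 25319 = -16224 + 3*√1383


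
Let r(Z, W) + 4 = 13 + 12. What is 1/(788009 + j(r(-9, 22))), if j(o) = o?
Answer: 1/788030 ≈ 1.2690e-6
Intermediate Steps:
r(Z, W) = 21 (r(Z, W) = -4 + (13 + 12) = -4 + 25 = 21)
1/(788009 + j(r(-9, 22))) = 1/(788009 + 21) = 1/788030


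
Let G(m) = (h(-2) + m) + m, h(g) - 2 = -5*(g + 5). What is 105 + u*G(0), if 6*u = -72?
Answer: 261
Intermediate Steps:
u = -12 (u = (1/6)*(-72) = -12)
h(g) = -23 - 5*g (h(g) = 2 - 5*(g + 5) = 2 - 5*(5 + g) = 2 + (-25 - 5*g) = -23 - 5*g)
G(m) = -13 + 2*m (G(m) = ((-23 - 5*(-2)) + m) + m = ((-23 + 10) + m) + m = (-13 + m) + m = -13 + 2*m)
105 + u*G(0) = 105 - 12*(-13 + 2*0) = 105 - 12*(-13 + 0) = 105 - 12*(-13) = 105 + 156 = 261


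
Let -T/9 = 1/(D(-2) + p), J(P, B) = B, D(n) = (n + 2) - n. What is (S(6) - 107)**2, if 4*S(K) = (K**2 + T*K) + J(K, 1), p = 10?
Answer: 625681/64 ≈ 9776.3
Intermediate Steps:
D(n) = 2 (D(n) = (2 + n) - n = 2)
T = -3/4 (T = -9/(2 + 10) = -9/12 = -9*1/12 = -3/4 ≈ -0.75000)
S(K) = 1/4 - 3*K/16 + K**2/4 (S(K) = ((K**2 - 3*K/4) + 1)/4 = (1 + K**2 - 3*K/4)/4 = 1/4 - 3*K/16 + K**2/4)
(S(6) - 107)**2 = ((1/4 - 3/16*6 + (1/4)*6**2) - 107)**2 = ((1/4 - 9/8 + (1/4)*36) - 107)**2 = ((1/4 - 9/8 + 9) - 107)**2 = (65/8 - 107)**2 = (-791/8)**2 = 625681/64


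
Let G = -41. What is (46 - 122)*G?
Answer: 3116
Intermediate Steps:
(46 - 122)*G = (46 - 122)*(-41) = -76*(-41) = 3116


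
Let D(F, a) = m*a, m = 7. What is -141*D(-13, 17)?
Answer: -16779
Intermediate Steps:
D(F, a) = 7*a
-141*D(-13, 17) = -987*17 = -141*119 = -16779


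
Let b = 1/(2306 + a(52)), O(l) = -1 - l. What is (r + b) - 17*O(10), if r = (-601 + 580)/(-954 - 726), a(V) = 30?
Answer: 2184311/11680 ≈ 187.01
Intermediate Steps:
r = 1/80 (r = -21/(-1680) = -21*(-1/1680) = 1/80 ≈ 0.012500)
b = 1/2336 (b = 1/(2306 + 30) = 1/2336 ≈ 0.00042808)
(r + b) - 17*O(10) = (1/80 + 1/2336) - 17*(-1 - 1*10) = 151/11680 - 17*(-1 - 10) = 151/11680 - 17*(-11) = 151/11680 + 187 = 2184311/11680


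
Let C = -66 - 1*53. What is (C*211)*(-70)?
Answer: 1757630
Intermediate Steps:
C = -119 (C = -66 - 53 = -119)
(C*211)*(-70) = -119*211*(-70) = -25109*(-70) = 1757630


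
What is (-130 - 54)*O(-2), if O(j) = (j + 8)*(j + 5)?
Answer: -3312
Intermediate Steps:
O(j) = (5 + j)*(8 + j) (O(j) = (8 + j)*(5 + j) = (5 + j)*(8 + j))
(-130 - 54)*O(-2) = (-130 - 54)*(40 + (-2)² + 13*(-2)) = -184*(40 + 4 - 26) = -184*18 = -3312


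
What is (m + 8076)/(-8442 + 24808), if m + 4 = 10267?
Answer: 18339/16366 ≈ 1.1206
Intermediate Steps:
m = 10263 (m = -4 + 10267 = 10263)
(m + 8076)/(-8442 + 24808) = (10263 + 8076)/(-8442 + 24808) = 18339/16366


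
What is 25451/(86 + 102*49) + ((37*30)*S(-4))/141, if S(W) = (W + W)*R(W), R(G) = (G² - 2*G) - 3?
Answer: -10155653/7708 ≈ -1317.5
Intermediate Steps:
R(G) = -3 + G² - 2*G
S(W) = 2*W*(-3 + W² - 2*W) (S(W) = (W + W)*(-3 + W² - 2*W) = (2*W)*(-3 + W² - 2*W) = 2*W*(-3 + W² - 2*W))
25451/(86 + 102*49) + ((37*30)*S(-4))/141 = 25451/(86 + 102*49) + ((37*30)*(2*(-4)*(-3 + (-4)² - 2*(-4))))/141 = 25451/(86 + 4998) + (1110*(2*(-4)*(-3 + 16 + 8)))*(1/141) = 25451/5084 + (1110*(2*(-4)*21))*(1/141) = 25451*(1/5084) + (1110*(-168))*(1/141) = 821/164 - 186480*1/141 = 821/164 - 62160/47 = -10155653/7708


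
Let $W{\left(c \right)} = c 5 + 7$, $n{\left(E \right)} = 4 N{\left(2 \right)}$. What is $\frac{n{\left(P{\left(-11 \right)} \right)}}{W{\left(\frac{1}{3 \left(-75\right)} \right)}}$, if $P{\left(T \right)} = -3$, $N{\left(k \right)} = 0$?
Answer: $0$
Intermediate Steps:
$n{\left(E \right)} = 0$ ($n{\left(E \right)} = 4 \cdot 0 = 0$)
$W{\left(c \right)} = 7 + 5 c$ ($W{\left(c \right)} = 5 c + 7 = 7 + 5 c$)
$\frac{n{\left(P{\left(-11 \right)} \right)}}{W{\left(\frac{1}{3 \left(-75\right)} \right)}} = \frac{0}{7 + \frac{5}{3 \left(-75\right)}} = \frac{0}{7 + \frac{5}{-225}} = \frac{0}{7 + 5 \left(- \frac{1}{225}\right)} = \frac{0}{7 - \frac{1}{45}} = \frac{0}{\frac{314}{45}} = 0 \cdot \frac{45}{314} = 0$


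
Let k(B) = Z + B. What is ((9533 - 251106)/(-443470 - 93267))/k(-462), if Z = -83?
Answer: -241573/292521665 ≈ -0.00082583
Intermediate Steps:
k(B) = -83 + B
((9533 - 251106)/(-443470 - 93267))/k(-462) = ((9533 - 251106)/(-443470 - 93267))/(-83 - 462) = -241573/(-536737)/(-545) = -241573*(-1/536737)*(-1/545) = (241573/536737)*(-1/545) = -241573/292521665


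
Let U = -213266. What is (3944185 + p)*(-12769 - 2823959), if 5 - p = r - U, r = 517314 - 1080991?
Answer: -12182614905528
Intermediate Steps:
r = -563677
p = 350416 (p = 5 - (-563677 - 1*(-213266)) = 5 - (-563677 + 213266) = 5 - 1*(-350411) = 5 + 350411 = 350416)
(3944185 + p)*(-12769 - 2823959) = (3944185 + 350416)*(-12769 - 2823959) = 4294601*(-2836728) = -12182614905528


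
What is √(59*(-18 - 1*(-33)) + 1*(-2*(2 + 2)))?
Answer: √877 ≈ 29.614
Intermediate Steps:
√(59*(-18 - 1*(-33)) + 1*(-2*(2 + 2))) = √(59*(-18 + 33) + 1*(-2*4)) = √(59*15 + 1*(-8)) = √(885 - 8) = √877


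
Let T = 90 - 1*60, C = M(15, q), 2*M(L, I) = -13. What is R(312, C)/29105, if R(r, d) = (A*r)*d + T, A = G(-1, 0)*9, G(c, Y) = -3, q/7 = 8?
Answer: 54786/29105 ≈ 1.8824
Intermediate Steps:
q = 56 (q = 7*8 = 56)
M(L, I) = -13/2 (M(L, I) = (½)*(-13) = -13/2)
C = -13/2 ≈ -6.5000
A = -27 (A = -3*9 = -27)
T = 30 (T = 90 - 60 = 30)
R(r, d) = 30 - 27*d*r (R(r, d) = (-27*r)*d + 30 = -27*d*r + 30 = 30 - 27*d*r)
R(312, C)/29105 = (30 - 27*(-13/2)*312)/29105 = (30 + 54756)*(1/29105) = 54786*(1/29105) = 54786/29105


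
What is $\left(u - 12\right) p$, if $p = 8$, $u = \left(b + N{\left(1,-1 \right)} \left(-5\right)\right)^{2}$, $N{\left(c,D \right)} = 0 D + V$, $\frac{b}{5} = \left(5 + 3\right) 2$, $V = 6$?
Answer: $19904$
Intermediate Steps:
$b = 80$ ($b = 5 \left(5 + 3\right) 2 = 5 \cdot 8 \cdot 2 = 5 \cdot 16 = 80$)
$N{\left(c,D \right)} = 6$ ($N{\left(c,D \right)} = 0 D + 6 = 0 + 6 = 6$)
$u = 2500$ ($u = \left(80 + 6 \left(-5\right)\right)^{2} = \left(80 - 30\right)^{2} = 50^{2} = 2500$)
$\left(u - 12\right) p = \left(2500 - 12\right) 8 = 2488 \cdot 8 = 19904$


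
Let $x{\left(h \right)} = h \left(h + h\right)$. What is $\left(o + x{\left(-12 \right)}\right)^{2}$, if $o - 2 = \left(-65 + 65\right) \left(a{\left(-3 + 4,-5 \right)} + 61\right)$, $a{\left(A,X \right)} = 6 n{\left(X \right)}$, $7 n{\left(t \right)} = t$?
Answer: $84100$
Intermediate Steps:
$n{\left(t \right)} = \frac{t}{7}$
$a{\left(A,X \right)} = \frac{6 X}{7}$ ($a{\left(A,X \right)} = 6 \frac{X}{7} = \frac{6 X}{7}$)
$x{\left(h \right)} = 2 h^{2}$ ($x{\left(h \right)} = h 2 h = 2 h^{2}$)
$o = 2$ ($o = 2 + \left(-65 + 65\right) \left(\frac{6}{7} \left(-5\right) + 61\right) = 2 + 0 \left(- \frac{30}{7} + 61\right) = 2 + 0 \cdot \frac{397}{7} = 2 + 0 = 2$)
$\left(o + x{\left(-12 \right)}\right)^{2} = \left(2 + 2 \left(-12\right)^{2}\right)^{2} = \left(2 + 2 \cdot 144\right)^{2} = \left(2 + 288\right)^{2} = 290^{2} = 84100$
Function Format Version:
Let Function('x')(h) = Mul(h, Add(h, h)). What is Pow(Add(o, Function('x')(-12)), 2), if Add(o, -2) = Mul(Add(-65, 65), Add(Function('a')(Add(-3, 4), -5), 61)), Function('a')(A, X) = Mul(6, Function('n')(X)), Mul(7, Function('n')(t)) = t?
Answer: 84100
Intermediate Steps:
Function('n')(t) = Mul(Rational(1, 7), t)
Function('a')(A, X) = Mul(Rational(6, 7), X) (Function('a')(A, X) = Mul(6, Mul(Rational(1, 7), X)) = Mul(Rational(6, 7), X))
Function('x')(h) = Mul(2, Pow(h, 2)) (Function('x')(h) = Mul(h, Mul(2, h)) = Mul(2, Pow(h, 2)))
o = 2 (o = Add(2, Mul(Add(-65, 65), Add(Mul(Rational(6, 7), -5), 61))) = Add(2, Mul(0, Add(Rational(-30, 7), 61))) = Add(2, Mul(0, Rational(397, 7))) = Add(2, 0) = 2)
Pow(Add(o, Function('x')(-12)), 2) = Pow(Add(2, Mul(2, Pow(-12, 2))), 2) = Pow(Add(2, Mul(2, 144)), 2) = Pow(Add(2, 288), 2) = Pow(290, 2) = 84100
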